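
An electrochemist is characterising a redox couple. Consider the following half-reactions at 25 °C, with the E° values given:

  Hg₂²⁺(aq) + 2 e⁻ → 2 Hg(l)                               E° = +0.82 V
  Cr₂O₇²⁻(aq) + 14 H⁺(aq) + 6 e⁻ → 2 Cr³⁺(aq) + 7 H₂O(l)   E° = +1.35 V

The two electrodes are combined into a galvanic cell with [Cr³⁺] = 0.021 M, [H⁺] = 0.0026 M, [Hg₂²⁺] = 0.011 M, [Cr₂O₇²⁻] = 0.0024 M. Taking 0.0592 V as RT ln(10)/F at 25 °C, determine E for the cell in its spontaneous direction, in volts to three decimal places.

+0.238 V

Cr₂O₇²⁻/Cr³⁺ is the cathode (higher E°), Hg₂²⁺/Hg the anode: E°cell = +1.35 − (+0.82) = +0.53 V, n = 6.
Overall: Cr₂O₇²⁻(aq) + 14 H⁺(aq) + 6 Hg(l) → 2 Cr³⁺(aq) + 7 H₂O(l) + 3 Hg₂²⁺(aq)
Q = [Cr³⁺]^2·[Hg₂²⁺]^3 / ([Cr₂O₇²⁻]·[H⁺]^14); log Q = 29.579.
E = E° − (0.0592/n) log Q = +0.53 − (0.0592/6)(29.579) = +0.238 V.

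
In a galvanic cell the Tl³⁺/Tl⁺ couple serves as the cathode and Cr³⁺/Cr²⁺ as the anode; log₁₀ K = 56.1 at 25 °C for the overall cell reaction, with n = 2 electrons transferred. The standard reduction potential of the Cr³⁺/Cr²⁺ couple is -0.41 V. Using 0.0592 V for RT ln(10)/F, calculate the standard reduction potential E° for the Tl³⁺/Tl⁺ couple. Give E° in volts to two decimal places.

E°cell = (0.0592/n)·log K = (0.0592/2)(56.1) = +1.661 V.
Since Tl³⁺/Tl⁺ is the cathode and Cr³⁺/Cr²⁺ the anode, E°cell = E°(Tl³⁺/Tl⁺) − E°(Cr³⁺/Cr²⁺).
So E°(Tl³⁺/Tl⁺) = E°cell + E°(Cr³⁺/Cr²⁺) = +1.661 + (-0.41) = +1.25 V.

+1.25 V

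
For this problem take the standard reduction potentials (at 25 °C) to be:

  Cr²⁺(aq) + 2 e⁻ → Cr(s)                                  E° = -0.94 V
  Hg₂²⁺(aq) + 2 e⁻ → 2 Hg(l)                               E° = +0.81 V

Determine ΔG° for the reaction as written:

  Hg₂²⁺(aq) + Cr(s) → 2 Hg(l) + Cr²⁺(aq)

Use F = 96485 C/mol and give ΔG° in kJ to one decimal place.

As written, Hg₂²⁺/Hg is reduced (cathode) and Cr²⁺/Cr is oxidised (anode), so E°cell = (+0.81) − (-0.94) = +1.75 V.
Balancing electrons gives n = 2.
ΔG° = −nFE° = −(2)(96485)(+1.75) = -337,698 J = -337.7 kJ.

-337.7 kJ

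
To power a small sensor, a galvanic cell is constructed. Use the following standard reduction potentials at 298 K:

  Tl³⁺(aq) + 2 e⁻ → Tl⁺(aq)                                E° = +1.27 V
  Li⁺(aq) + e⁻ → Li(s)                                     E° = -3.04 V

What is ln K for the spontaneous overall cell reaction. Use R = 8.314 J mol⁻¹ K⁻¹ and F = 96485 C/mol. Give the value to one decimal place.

335.7

Cathode: Tl³⁺/Tl⁺; anode: Li⁺/Li. E°cell = (+1.27) − (-3.04) = +4.31 V, with n = 2.
ΔG° = −nFE° = −RT ln K, so ln K = nFE°/(RT) = (2)(96485)(+4.31) / ((8.314)(298)) = 335.692.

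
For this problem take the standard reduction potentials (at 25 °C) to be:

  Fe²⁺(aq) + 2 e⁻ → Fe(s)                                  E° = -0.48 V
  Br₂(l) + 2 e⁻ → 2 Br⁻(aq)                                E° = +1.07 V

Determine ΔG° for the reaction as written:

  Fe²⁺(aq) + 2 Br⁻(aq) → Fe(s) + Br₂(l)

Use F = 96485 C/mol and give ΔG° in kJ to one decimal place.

+299.1 kJ

As written, Fe²⁺/Fe is reduced (cathode) and Br₂/Br⁻ is oxidised (anode), so E°cell = (-0.48) − (+1.07) = -1.55 V.
Balancing electrons gives n = 2.
ΔG° = −nFE° = −(2)(96485)(-1.55) = 299,104 J = +299.1 kJ.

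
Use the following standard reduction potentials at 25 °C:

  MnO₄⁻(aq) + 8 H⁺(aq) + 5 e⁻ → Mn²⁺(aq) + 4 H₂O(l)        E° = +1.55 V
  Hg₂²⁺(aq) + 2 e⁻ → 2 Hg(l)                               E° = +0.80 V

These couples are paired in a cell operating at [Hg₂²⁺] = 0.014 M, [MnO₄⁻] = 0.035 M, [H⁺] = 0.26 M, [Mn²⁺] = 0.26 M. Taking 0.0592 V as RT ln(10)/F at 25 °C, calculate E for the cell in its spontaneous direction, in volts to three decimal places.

+0.739 V

MnO₄⁻/Mn²⁺ is the cathode (higher E°), Hg₂²⁺/Hg the anode: E°cell = +1.55 − (+0.80) = +0.75 V, n = 10.
Overall: 2 MnO₄⁻(aq) + 16 H⁺(aq) + 10 Hg(l) → 2 Mn²⁺(aq) + 8 H₂O(l) + 5 Hg₂²⁺(aq)
Q = [Mn²⁺]^2·[Hg₂²⁺]^5 / ([MnO₄⁻]^2·[H⁺]^16); log Q = 1.833.
E = E° − (0.0592/n) log Q = +0.75 − (0.0592/10)(1.833) = +0.739 V.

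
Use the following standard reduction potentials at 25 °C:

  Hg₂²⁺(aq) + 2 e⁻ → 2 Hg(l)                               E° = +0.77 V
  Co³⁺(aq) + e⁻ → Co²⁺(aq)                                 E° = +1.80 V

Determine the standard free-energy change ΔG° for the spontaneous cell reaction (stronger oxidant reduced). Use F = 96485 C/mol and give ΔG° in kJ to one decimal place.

-198.8 kJ

Co³⁺/Co²⁺ (E° = +1.80 V) is the cathode; Hg₂²⁺/Hg (E° = +0.77 V) is the anode, so E°cell = +1.03 V.
Balancing electrons gives n = 2 (lcm of 1 and 2).
ΔG° = −nFE° = −(2)(96485)(+1.03) = -198,759 J = -198.8 kJ.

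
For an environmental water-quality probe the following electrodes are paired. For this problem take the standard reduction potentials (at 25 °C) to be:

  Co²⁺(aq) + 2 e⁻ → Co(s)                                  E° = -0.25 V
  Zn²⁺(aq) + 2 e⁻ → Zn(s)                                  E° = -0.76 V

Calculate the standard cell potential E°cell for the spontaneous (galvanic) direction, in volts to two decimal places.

The Co²⁺/Co couple has the higher reduction potential, so it is the cathode; Zn²⁺/Zn is oxidised at the anode.
E°cell = E°(cathode) − E°(anode) = (-0.25) − (-0.76) = +0.51 V.
Since E°cell > 0, the reaction is spontaneous under standard conditions.

+0.51 V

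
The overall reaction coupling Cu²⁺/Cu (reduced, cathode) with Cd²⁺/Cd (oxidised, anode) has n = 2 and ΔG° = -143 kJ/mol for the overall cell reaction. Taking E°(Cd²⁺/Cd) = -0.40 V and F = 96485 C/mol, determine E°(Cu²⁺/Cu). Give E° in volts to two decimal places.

E°cell = −ΔG°/(nF) = −(-143×10³)/((2)(96485)) = +0.741 V.
Since Cu²⁺/Cu is the cathode and Cd²⁺/Cd the anode, E°cell = E°(Cu²⁺/Cu) − E°(Cd²⁺/Cd).
So E°(Cu²⁺/Cu) = E°cell + E°(Cd²⁺/Cd) = +0.741 + (-0.40) = +0.34 V.

+0.34 V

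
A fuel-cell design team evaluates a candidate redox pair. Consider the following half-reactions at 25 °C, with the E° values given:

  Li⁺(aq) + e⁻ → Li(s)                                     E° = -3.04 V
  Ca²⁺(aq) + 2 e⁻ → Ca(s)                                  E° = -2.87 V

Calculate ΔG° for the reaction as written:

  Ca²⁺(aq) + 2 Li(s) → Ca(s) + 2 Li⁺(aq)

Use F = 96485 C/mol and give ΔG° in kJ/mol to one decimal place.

-32.8 kJ/mol

As written, Ca²⁺/Ca is reduced (cathode) and Li⁺/Li is oxidised (anode), so E°cell = (-2.87) − (-3.04) = +0.17 V.
Balancing electrons gives n = 2.
ΔG° = −nFE° = −(2)(96485)(+0.17) = -32,805 J = -32.8 kJ/mol.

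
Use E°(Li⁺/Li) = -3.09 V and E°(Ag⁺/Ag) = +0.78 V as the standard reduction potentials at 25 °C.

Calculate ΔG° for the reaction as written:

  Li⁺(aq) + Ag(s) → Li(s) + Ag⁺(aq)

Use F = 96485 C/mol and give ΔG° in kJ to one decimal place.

As written, Li⁺/Li is reduced (cathode) and Ag⁺/Ag is oxidised (anode), so E°cell = (-3.09) − (+0.78) = -3.87 V.
Balancing electrons gives n = 1.
ΔG° = −nFE° = −(1)(96485)(-3.87) = 373,397 J = +373.4 kJ.

+373.4 kJ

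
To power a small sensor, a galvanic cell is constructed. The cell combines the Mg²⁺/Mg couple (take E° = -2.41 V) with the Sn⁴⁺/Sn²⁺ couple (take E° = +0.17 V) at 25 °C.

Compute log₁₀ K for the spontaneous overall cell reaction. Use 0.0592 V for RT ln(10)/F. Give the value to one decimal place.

Cathode: Sn⁴⁺/Sn²⁺; anode: Mg²⁺/Mg. E°cell = +2.58 V, n = 2.
log K = nE°cell / 0.0592 = (2)(+2.58) / 0.0592 = 87.2.

87.2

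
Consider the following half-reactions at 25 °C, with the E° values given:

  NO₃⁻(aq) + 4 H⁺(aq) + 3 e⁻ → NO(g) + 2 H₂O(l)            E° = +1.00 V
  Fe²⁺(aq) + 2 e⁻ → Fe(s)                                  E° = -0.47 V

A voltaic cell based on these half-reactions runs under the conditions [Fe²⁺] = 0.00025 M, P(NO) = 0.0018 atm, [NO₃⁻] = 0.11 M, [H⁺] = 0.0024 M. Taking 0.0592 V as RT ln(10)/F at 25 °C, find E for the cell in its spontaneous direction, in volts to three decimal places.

+1.405 V

NO₃⁻/NO is the cathode (higher E°), Fe²⁺/Fe the anode: E°cell = +1.00 − (-0.47) = +1.47 V, n = 6.
Overall: 2 NO₃⁻(aq) + 8 H⁺(aq) + 3 Fe(s) → 2 NO(g) + 4 H₂O(l) + 3 Fe²⁺(aq)
Q = P(NO)^2·[Fe²⁺]^3 / ([NO₃⁻]^2·[H⁺]^8); log Q = 6.580.
E = E° − (0.0592/n) log Q = +1.47 − (0.0592/6)(6.580) = +1.405 V.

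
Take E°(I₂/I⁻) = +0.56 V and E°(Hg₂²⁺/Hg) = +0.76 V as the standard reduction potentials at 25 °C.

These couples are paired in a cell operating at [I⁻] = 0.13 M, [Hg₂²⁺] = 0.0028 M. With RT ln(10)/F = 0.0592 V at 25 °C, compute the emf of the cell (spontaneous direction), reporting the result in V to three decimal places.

Hg₂²⁺/Hg is the cathode (higher E°), I₂/I⁻ the anode: E°cell = +0.76 − (+0.56) = +0.20 V, n = 2.
Overall: Hg₂²⁺(aq) + 2 I⁻(aq) → 2 Hg(l) + I₂(s)
Q = 1 / ([Hg₂²⁺]·[I⁻]^2); log Q = 4.325.
E = E° − (0.0592/n) log Q = +0.20 − (0.0592/2)(4.325) = +0.072 V.

+0.072 V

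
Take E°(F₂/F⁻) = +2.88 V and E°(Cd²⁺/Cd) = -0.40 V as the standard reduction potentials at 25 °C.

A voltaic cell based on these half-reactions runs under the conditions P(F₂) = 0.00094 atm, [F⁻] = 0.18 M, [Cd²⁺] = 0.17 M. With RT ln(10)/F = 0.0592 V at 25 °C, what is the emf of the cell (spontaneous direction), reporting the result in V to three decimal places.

+3.257 V

F₂/F⁻ is the cathode (higher E°), Cd²⁺/Cd the anode: E°cell = +2.88 − (-0.40) = +3.28 V, n = 2.
Overall: F₂(g) + Cd(s) → 2 F⁻(aq) + Cd²⁺(aq)
Q = [F⁻]^2·[Cd²⁺] / (P(F₂)); log Q = 0.768.
E = E° − (0.0592/n) log Q = +3.28 − (0.0592/2)(0.768) = +3.257 V.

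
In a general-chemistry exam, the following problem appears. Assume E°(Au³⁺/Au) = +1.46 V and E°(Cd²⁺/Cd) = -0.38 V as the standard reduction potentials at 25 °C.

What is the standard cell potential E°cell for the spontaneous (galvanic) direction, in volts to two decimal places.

The Au³⁺/Au couple has the higher reduction potential, so it is the cathode; Cd²⁺/Cd is oxidised at the anode.
E°cell = E°(cathode) − E°(anode) = (+1.46) − (-0.38) = +1.84 V.
Since E°cell > 0, the reaction is spontaneous under standard conditions.

+1.84 V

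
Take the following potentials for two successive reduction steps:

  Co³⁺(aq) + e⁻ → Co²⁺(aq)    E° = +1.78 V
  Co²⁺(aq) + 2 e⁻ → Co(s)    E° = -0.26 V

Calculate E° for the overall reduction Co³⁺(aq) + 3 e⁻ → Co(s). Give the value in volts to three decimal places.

+0.420 V

Adding the free-energy changes (−nFE°) of the two steps gives −n₃FE°₃ = −n₁FE°₁ − n₂FE°₂.
E°₃ = (1×+1.78 + 2×-0.26) / 3 = (+1.260) / 3 = +0.420 V.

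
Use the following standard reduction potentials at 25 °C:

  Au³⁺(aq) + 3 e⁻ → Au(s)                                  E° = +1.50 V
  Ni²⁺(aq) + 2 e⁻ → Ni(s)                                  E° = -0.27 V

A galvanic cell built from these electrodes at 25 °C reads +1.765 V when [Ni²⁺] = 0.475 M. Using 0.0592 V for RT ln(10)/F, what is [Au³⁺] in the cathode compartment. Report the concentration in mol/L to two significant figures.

0.18 M

Au³⁺/Au is the cathode, Ni²⁺/Ni the anode: E°cell = +1.77 V, n = 6.
Overall reaction: 2 Au³⁺(aq) + 3 Ni(s) → 2 Au(s) + 3 Ni²⁺(aq); Q = [Ni²⁺]^3/[Au³⁺]^2.
From E = E° − (0.0592/n) log Q: log Q = (E° − E)·n/0.0592 = (+1.77 − (+1.765))·6/0.0592 = 0.5068.
So 2·log[Au³⁺] = 3·log(0.475) − log Q = -0.9699 − (0.5068) = -1.4767; log[Au³⁺] = -1.4767 / 2 = -0.7383; [Au³⁺] = 10^(-0.7383) ≈ 0.18 M.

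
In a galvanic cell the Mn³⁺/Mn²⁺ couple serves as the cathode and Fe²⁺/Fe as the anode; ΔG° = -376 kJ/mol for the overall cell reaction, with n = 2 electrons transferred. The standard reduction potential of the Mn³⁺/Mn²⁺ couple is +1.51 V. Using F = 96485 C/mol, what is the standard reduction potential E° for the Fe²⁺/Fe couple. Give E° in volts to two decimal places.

-0.44 V

E°cell = −ΔG°/(nF) = −(-376×10³)/((2)(96485)) = +1.948 V.
Since Mn³⁺/Mn²⁺ is the cathode and Fe²⁺/Fe the anode, E°cell = E°(Mn³⁺/Mn²⁺) − E°(Fe²⁺/Fe).
So E°(Fe²⁺/Fe) = E°(Mn³⁺/Mn²⁺) − E°cell = (+1.51) − (+1.948) = -0.44 V.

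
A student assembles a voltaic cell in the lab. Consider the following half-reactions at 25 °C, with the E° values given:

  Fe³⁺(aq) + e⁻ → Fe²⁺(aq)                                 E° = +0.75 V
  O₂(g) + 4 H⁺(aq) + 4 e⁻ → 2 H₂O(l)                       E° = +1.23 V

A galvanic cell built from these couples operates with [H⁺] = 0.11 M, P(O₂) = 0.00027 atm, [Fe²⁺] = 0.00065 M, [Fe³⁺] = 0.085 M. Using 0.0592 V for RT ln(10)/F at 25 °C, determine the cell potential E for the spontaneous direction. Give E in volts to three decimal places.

O₂/H₂O is the cathode (higher E°), Fe³⁺/Fe²⁺ the anode: E°cell = +1.23 − (+0.75) = +0.48 V, n = 4.
Overall: O₂(g) + 4 H⁺(aq) + 4 Fe²⁺(aq) → 2 H₂O(l) + 4 Fe³⁺(aq)
Q = [Fe³⁺]^4 / (P(O₂)·[H⁺]^4·[Fe²⁺]^4); log Q = 15.869.
E = E° − (0.0592/n) log Q = +0.48 − (0.0592/4)(15.869) = +0.245 V.

+0.245 V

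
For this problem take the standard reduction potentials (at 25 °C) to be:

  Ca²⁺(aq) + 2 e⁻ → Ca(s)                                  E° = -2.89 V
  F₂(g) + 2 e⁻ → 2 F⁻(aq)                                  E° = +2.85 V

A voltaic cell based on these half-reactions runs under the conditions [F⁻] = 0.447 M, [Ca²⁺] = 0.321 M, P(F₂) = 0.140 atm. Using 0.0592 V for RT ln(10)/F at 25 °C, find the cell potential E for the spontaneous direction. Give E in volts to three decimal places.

F₂/F⁻ is the cathode (higher E°), Ca²⁺/Ca the anode: E°cell = +2.85 − (-2.89) = +5.74 V, n = 2.
Overall: F₂(g) + Ca(s) → 2 F⁻(aq) + Ca²⁺(aq)
Q = [F⁻]^2·[Ca²⁺] / (P(F₂)); log Q = -0.339.
E = E° − (0.0592/n) log Q = +5.74 − (0.0592/2)(-0.339) = +5.750 V.

+5.750 V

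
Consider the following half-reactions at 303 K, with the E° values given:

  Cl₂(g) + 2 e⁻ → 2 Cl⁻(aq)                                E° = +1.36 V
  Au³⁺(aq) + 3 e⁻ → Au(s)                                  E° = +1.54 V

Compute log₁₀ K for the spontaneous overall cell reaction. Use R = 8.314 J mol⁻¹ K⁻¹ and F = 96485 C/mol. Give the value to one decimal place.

18.0

Cathode: Au³⁺/Au; anode: Cl₂/Cl⁻. E°cell = (+1.54) − (+1.36) = +0.18 V, with n = 6.
ΔG° = −nFE° = −RT ln K, so ln K = nFE°/(RT) = (6)(96485)(+0.18) / ((8.314)(303)) = 41.365.
log₁₀ K = 41.365 / ln 10 = 18.0.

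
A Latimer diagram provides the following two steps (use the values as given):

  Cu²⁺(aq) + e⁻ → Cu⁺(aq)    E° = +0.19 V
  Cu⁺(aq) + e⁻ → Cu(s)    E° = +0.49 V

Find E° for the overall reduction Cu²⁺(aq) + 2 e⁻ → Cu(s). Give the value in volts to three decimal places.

+0.340 V

Since ΔG° = −nFE° is additive over sequential reductions, n₃E°₃ = n₁E°₁ + n₂E°₂.
E°₃ = (1×+0.19 + 1×+0.49) / 2 = (+0.680) / 2 = +0.340 V.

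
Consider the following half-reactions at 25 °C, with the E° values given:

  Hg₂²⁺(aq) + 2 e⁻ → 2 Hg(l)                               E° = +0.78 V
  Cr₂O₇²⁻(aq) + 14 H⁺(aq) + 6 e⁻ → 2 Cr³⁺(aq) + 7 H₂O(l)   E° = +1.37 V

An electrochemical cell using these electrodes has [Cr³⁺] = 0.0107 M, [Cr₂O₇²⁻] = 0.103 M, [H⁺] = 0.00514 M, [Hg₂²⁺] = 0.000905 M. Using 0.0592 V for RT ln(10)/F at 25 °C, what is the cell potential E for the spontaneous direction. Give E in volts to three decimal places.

Cr₂O₇²⁻/Cr³⁺ is the cathode (higher E°), Hg₂²⁺/Hg the anode: E°cell = +1.37 − (+0.78) = +0.59 V, n = 6.
Overall: Cr₂O₇²⁻(aq) + 14 H⁺(aq) + 6 Hg(l) → 2 Cr³⁺(aq) + 7 H₂O(l) + 3 Hg₂²⁺(aq)
Q = [Cr³⁺]^2·[Hg₂²⁺]^3 / ([Cr₂O₇²⁻]·[H⁺]^14); log Q = 19.962.
E = E° − (0.0592/n) log Q = +0.59 − (0.0592/6)(19.962) = +0.393 V.

+0.393 V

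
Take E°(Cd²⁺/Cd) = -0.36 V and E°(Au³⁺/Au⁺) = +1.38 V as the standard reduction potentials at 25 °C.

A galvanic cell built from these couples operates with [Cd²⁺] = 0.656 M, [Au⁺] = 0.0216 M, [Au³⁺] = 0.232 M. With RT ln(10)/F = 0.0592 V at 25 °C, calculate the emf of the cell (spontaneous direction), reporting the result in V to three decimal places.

Au³⁺/Au⁺ is the cathode (higher E°), Cd²⁺/Cd the anode: E°cell = +1.38 − (-0.36) = +1.74 V, n = 2.
Overall: Au³⁺(aq) + Cd(s) → Au⁺(aq) + Cd²⁺(aq)
Q = [Au⁺]·[Cd²⁺] / ([Au³⁺]); log Q = -1.214.
E = E° − (0.0592/n) log Q = +1.74 − (0.0592/2)(-1.214) = +1.776 V.

+1.776 V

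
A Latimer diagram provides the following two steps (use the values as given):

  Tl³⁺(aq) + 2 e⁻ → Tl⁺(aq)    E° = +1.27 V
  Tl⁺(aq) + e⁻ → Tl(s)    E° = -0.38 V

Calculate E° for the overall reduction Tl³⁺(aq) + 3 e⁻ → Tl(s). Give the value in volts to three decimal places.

Standard free energies of sequential steps add: ΔG°₃ = ΔG°₁ + ΔG°₂, so n₃E°₃ = n₁E°₁ + n₂E°₂.
E°₃ = (2×+1.27 + 1×-0.38) / 3 = (+2.160) / 3 = +0.720 V.

+0.720 V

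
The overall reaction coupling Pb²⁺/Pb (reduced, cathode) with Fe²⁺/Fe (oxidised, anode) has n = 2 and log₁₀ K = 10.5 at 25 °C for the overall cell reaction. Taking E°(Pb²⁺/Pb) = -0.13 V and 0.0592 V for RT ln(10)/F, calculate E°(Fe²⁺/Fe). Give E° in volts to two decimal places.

E°cell = (0.0592/n)·log K = (0.0592/2)(10.5) = +0.311 V.
Since Pb²⁺/Pb is the cathode and Fe²⁺/Fe the anode, E°cell = E°(Pb²⁺/Pb) − E°(Fe²⁺/Fe).
So E°(Fe²⁺/Fe) = E°(Pb²⁺/Pb) − E°cell = (-0.13) − (+0.311) = -0.44 V.

-0.44 V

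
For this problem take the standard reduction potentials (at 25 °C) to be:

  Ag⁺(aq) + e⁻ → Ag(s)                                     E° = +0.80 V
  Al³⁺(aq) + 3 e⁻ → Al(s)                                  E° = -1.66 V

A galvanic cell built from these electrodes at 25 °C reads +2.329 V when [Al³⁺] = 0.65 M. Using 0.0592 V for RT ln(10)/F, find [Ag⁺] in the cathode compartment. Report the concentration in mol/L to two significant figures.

Ag⁺/Ag is the cathode, Al³⁺/Al the anode: E°cell = +2.46 V, n = 3.
Overall reaction: 3 Ag⁺(aq) + Al(s) → 3 Ag(s) + Al³⁺(aq); Q = [Al³⁺]^1/[Ag⁺]^3.
From E = E° − (0.0592/n) log Q: log Q = (E° − E)·n/0.0592 = (+2.46 − (+2.329))·3/0.0592 = 6.6385.
So 3·log[Ag⁺] = 1·log(0.65) − log Q = -0.1871 − (6.6385) = -6.8256; log[Ag⁺] = -6.8256 / 3 = -2.2752; [Ag⁺] = 10^(-2.2752) ≈ 0.0053 M.

0.0053 M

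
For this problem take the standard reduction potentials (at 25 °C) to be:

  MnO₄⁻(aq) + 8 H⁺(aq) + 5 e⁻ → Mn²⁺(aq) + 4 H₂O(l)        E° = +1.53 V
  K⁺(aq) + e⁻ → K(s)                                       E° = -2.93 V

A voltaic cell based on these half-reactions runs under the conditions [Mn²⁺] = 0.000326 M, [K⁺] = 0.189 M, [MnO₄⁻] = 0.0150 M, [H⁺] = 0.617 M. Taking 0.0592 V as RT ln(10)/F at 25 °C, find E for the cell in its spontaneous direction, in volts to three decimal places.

MnO₄⁻/Mn²⁺ is the cathode (higher E°), K⁺/K the anode: E°cell = +1.53 − (-2.93) = +4.46 V, n = 5.
Overall: MnO₄⁻(aq) + 8 H⁺(aq) + 5 K(s) → Mn²⁺(aq) + 4 H₂O(l) + 5 K⁺(aq)
Q = [Mn²⁺]·[K⁺]^5 / ([MnO₄⁻]·[H⁺]^8); log Q = -3.603.
E = E° − (0.0592/n) log Q = +4.46 − (0.0592/5)(-3.603) = +4.503 V.

+4.503 V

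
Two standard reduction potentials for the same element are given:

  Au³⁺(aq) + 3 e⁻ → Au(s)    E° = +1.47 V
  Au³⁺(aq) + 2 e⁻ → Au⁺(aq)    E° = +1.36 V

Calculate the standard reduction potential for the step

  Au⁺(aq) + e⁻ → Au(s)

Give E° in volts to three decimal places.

Sequential free energies add, so n₃E°₃ = n₁E°₁ + n₂E°₂.
With n₃ = 3, and the known step contributing 2×(+1.36) V, the unknown satisfies 1·E° = 3×(+1.47) − 2×(+1.36) = +1.690.
E° = +1.690 / 1 = +1.690 V.

+1.690 V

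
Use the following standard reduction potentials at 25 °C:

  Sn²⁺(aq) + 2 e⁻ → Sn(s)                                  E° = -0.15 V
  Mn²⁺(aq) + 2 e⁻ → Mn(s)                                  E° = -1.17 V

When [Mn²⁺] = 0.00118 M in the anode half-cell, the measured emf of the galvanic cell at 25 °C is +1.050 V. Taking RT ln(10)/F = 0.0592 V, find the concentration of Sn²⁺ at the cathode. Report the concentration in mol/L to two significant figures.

Sn²⁺/Sn is the cathode, Mn²⁺/Mn the anode: E°cell = +1.02 V, n = 2.
Overall reaction: Sn²⁺(aq) + Mn(s) → Sn(s) + Mn²⁺(aq); Q = [Mn²⁺]^1/[Sn²⁺]^1.
From E = E° − (0.0592/n) log Q: log Q = (E° − E)·n/0.0592 = (+1.02 − (+1.050))·2/0.0592 = -1.0135.
So 1·log[Sn²⁺] = 1·log(0.00118) − log Q = -2.9281 − (-1.0135) = -1.9146; [Sn²⁺] = 10^(-1.9146) ≈ 0.012 M.

0.012 M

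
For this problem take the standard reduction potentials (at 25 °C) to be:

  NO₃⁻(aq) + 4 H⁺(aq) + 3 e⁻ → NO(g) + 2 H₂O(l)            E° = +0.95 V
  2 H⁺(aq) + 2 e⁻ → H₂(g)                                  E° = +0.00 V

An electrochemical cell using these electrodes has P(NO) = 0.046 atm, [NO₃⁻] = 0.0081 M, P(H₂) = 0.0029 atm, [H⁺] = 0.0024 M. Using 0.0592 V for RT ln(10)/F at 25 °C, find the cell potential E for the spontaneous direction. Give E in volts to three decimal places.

NO₃⁻/NO is the cathode (higher E°), H⁺/H₂ the anode: E°cell = +0.95 − (+0.00) = +0.95 V, n = 6.
Overall: 2 NO₃⁻(aq) + 2 H⁺(aq) + 3 H₂(g) → 2 NO(g) + 4 H₂O(l)
Q = P(NO)^2 / ([NO₃⁻]^2·[H⁺]^2·P(H₂)^3); log Q = 14.361.
E = E° − (0.0592/n) log Q = +0.95 − (0.0592/6)(14.361) = +0.808 V.

+0.808 V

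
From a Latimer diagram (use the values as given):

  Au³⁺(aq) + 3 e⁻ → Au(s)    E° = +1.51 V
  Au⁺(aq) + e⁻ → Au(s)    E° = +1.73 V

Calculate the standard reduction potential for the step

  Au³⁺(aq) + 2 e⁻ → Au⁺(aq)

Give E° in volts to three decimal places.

Sequential free energies add, so n₃E°₃ = n₁E°₁ + n₂E°₂.
With n₃ = 3, and the known step contributing 1×(+1.73) V, the unknown satisfies 2·E° = 3×(+1.51) − 1×(+1.73) = +2.800.
E° = +2.800 / 2 = +1.400 V.

+1.400 V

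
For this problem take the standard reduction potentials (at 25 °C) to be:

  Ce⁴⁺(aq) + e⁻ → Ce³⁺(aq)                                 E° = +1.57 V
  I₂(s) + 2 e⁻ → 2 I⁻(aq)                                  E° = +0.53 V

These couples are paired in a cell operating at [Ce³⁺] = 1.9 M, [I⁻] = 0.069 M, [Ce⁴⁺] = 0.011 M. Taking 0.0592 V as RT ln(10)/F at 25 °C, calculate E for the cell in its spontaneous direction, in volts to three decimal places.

+0.839 V

Ce⁴⁺/Ce³⁺ is the cathode (higher E°), I₂/I⁻ the anode: E°cell = +1.57 − (+0.53) = +1.04 V, n = 2.
Overall: 2 Ce⁴⁺(aq) + 2 I⁻(aq) → 2 Ce³⁺(aq) + I₂(s)
Q = [Ce³⁺]^2 / ([Ce⁴⁺]^2·[I⁻]^2); log Q = 6.797.
E = E° − (0.0592/n) log Q = +1.04 − (0.0592/2)(6.797) = +0.839 V.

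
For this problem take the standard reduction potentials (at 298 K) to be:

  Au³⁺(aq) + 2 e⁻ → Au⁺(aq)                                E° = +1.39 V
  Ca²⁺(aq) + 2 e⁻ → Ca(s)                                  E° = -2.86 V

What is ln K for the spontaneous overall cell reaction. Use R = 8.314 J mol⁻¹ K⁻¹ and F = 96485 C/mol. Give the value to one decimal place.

Cathode: Au³⁺/Au⁺; anode: Ca²⁺/Ca. E°cell = (+1.39) − (-2.86) = +4.25 V, with n = 2.
ΔG° = −nFE° = −RT ln K, so ln K = nFE°/(RT) = (2)(96485)(+4.25) / ((8.314)(298)) = 331.019.

331.0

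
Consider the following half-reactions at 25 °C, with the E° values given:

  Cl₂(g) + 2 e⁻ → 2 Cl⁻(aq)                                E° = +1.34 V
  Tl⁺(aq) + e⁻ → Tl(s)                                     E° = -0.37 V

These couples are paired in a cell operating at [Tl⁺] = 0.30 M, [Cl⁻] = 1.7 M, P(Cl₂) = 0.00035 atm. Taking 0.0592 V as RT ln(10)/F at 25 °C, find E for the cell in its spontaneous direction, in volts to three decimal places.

+1.625 V

Cl₂/Cl⁻ is the cathode (higher E°), Tl⁺/Tl the anode: E°cell = +1.34 − (-0.37) = +1.71 V, n = 2.
Overall: Cl₂(g) + 2 Tl(s) → 2 Cl⁻(aq) + 2 Tl⁺(aq)
Q = [Cl⁻]^2·[Tl⁺]^2 / (P(Cl₂)); log Q = 2.871.
E = E° − (0.0592/n) log Q = +1.71 − (0.0592/2)(2.871) = +1.625 V.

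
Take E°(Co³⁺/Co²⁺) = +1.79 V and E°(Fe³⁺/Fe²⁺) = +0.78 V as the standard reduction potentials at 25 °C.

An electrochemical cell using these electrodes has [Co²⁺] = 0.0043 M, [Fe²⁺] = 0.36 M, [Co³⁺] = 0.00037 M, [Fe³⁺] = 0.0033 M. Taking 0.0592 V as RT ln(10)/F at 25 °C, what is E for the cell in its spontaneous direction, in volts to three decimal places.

+1.068 V

Co³⁺/Co²⁺ is the cathode (higher E°), Fe³⁺/Fe²⁺ the anode: E°cell = +1.79 − (+0.78) = +1.01 V, n = 1.
Overall: Co³⁺(aq) + Fe²⁺(aq) → Co²⁺(aq) + Fe³⁺(aq)
Q = [Co²⁺]·[Fe³⁺] / ([Co³⁺]·[Fe²⁺]); log Q = -0.973.
E = E° − (0.0592/n) log Q = +1.01 − (0.0592/1)(-0.973) = +1.068 V.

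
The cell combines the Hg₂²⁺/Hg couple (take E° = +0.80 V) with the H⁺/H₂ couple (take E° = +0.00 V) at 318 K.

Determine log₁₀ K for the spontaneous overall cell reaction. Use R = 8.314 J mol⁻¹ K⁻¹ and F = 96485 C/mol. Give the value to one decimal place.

Cathode: Hg₂²⁺/Hg; anode: H⁺/H₂. E°cell = (+0.80) − (+0.00) = +0.80 V, with n = 2.
ΔG° = −nFE° = −RT ln K, so ln K = nFE°/(RT) = (2)(96485)(+0.80) / ((8.314)(318)) = 58.391.
log₁₀ K = 58.391 / ln 10 = 25.4.

25.4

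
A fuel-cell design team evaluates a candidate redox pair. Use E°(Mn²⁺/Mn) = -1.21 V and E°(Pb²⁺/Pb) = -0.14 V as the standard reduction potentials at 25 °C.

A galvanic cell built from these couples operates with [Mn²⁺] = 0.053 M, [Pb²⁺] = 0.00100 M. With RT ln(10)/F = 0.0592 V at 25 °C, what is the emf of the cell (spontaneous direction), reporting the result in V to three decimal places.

Pb²⁺/Pb is the cathode (higher E°), Mn²⁺/Mn the anode: E°cell = -0.14 − (-1.21) = +1.07 V, n = 2.
Overall: Pb²⁺(aq) + Mn(s) → Pb(s) + Mn²⁺(aq)
Q = [Mn²⁺] / ([Pb²⁺]); log Q = 1.724.
E = E° − (0.0592/n) log Q = +1.07 − (0.0592/2)(1.724) = +1.019 V.

+1.019 V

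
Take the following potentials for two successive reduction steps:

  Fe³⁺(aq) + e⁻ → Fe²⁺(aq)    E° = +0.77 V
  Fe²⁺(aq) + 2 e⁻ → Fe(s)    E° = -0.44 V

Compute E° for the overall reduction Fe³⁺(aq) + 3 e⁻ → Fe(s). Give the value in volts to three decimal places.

-0.037 V

Standard free energies of sequential steps add: ΔG°₃ = ΔG°₁ + ΔG°₂, so n₃E°₃ = n₁E°₁ + n₂E°₂.
E°₃ = (1×+0.77 + 2×-0.44) / 3 = (-0.110) / 3 = -0.037 V.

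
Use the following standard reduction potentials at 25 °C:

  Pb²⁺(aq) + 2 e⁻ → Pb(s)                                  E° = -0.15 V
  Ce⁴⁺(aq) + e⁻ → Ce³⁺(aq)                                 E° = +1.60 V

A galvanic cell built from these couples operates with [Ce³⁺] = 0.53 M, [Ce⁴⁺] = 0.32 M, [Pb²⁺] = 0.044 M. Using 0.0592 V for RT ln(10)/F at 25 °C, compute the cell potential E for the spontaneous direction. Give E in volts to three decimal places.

+1.777 V

Ce⁴⁺/Ce³⁺ is the cathode (higher E°), Pb²⁺/Pb the anode: E°cell = +1.60 − (-0.15) = +1.75 V, n = 2.
Overall: 2 Ce⁴⁺(aq) + Pb(s) → 2 Ce³⁺(aq) + Pb²⁺(aq)
Q = [Ce³⁺]^2·[Pb²⁺] / ([Ce⁴⁺]^2); log Q = -0.918.
E = E° − (0.0592/n) log Q = +1.75 − (0.0592/2)(-0.918) = +1.777 V.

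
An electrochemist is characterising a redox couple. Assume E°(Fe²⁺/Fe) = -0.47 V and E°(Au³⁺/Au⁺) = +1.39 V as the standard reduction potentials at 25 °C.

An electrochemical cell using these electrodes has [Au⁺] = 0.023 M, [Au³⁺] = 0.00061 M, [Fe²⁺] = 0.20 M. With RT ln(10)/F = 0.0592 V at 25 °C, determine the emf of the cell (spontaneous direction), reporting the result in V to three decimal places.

Au³⁺/Au⁺ is the cathode (higher E°), Fe²⁺/Fe the anode: E°cell = +1.39 − (-0.47) = +1.86 V, n = 2.
Overall: Au³⁺(aq) + Fe(s) → Au⁺(aq) + Fe²⁺(aq)
Q = [Au⁺]·[Fe²⁺] / ([Au³⁺]); log Q = 0.877.
E = E° − (0.0592/n) log Q = +1.86 − (0.0592/2)(0.877) = +1.834 V.

+1.834 V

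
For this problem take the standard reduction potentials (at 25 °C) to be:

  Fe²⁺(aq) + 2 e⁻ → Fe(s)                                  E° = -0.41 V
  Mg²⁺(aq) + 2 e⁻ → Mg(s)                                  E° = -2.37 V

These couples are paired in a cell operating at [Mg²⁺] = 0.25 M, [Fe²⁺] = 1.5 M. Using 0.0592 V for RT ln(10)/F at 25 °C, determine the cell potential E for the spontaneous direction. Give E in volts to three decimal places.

Fe²⁺/Fe is the cathode (higher E°), Mg²⁺/Mg the anode: E°cell = -0.41 − (-2.37) = +1.96 V, n = 2.
Overall: Fe²⁺(aq) + Mg(s) → Fe(s) + Mg²⁺(aq)
Q = [Mg²⁺] / ([Fe²⁺]); log Q = -0.778.
E = E° − (0.0592/n) log Q = +1.96 − (0.0592/2)(-0.778) = +1.983 V.

+1.983 V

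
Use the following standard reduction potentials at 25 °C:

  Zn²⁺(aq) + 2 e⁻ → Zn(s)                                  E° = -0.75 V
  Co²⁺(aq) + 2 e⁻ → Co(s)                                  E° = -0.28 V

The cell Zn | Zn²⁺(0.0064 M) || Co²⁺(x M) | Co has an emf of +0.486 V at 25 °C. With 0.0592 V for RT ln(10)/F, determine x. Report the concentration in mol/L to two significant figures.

Co²⁺/Co is the cathode, Zn²⁺/Zn the anode: E°cell = +0.47 V, n = 2.
Overall reaction: Co²⁺(aq) + Zn(s) → Co(s) + Zn²⁺(aq); Q = [Zn²⁺]^1/[Co²⁺]^1.
From E = E° − (0.0592/n) log Q: log Q = (E° − E)·n/0.0592 = (+0.47 − (+0.486))·2/0.0592 = -0.5405.
So 1·log[Co²⁺] = 1·log(0.0064) − log Q = -2.1938 − (-0.5405) = -1.6533; [Co²⁺] = 10^(-1.6533) ≈ 0.022 M.

0.022 M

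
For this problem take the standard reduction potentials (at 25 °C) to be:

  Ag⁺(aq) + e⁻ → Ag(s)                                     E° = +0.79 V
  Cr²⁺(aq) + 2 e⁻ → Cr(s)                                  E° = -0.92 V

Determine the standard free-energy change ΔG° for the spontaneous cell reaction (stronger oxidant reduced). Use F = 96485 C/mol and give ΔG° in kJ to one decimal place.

-330.0 kJ

Ag⁺/Ag (E° = +0.79 V) is the cathode; Cr²⁺/Cr (E° = -0.92 V) is the anode, so E°cell = +1.71 V.
Balancing electrons gives n = 2 (lcm of 1 and 2).
ΔG° = −nFE° = −(2)(96485)(+1.71) = -329,979 J = -330.0 kJ.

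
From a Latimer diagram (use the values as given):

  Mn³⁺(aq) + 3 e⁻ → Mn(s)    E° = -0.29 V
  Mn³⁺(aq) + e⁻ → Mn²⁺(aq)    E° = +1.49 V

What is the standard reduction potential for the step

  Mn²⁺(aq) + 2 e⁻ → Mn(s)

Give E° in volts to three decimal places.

Sequential free energies add, so n₃E°₃ = n₁E°₁ + n₂E°₂.
With n₃ = 3, and the known step contributing 1×(+1.49) V, the unknown satisfies 2·E° = 3×(-0.29) − 1×(+1.49) = -2.360.
E° = -2.360 / 2 = -1.180 V.

-1.180 V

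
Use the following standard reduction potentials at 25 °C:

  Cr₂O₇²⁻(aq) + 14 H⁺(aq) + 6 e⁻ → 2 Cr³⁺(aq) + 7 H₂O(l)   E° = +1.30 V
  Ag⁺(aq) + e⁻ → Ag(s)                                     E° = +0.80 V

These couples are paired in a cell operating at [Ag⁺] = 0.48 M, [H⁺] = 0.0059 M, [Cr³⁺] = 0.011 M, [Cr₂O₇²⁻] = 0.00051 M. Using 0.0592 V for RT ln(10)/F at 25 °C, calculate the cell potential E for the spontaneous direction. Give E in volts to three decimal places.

+0.217 V

Cr₂O₇²⁻/Cr³⁺ is the cathode (higher E°), Ag⁺/Ag the anode: E°cell = +1.30 − (+0.80) = +0.50 V, n = 6.
Overall: Cr₂O₇²⁻(aq) + 14 H⁺(aq) + 6 Ag(s) → 2 Cr³⁺(aq) + 7 H₂O(l) + 6 Ag⁺(aq)
Q = [Cr³⁺]^2·[Ag⁺]^6 / ([Cr₂O₇²⁻]·[H⁺]^14); log Q = 28.671.
E = E° − (0.0592/n) log Q = +0.50 − (0.0592/6)(28.671) = +0.217 V.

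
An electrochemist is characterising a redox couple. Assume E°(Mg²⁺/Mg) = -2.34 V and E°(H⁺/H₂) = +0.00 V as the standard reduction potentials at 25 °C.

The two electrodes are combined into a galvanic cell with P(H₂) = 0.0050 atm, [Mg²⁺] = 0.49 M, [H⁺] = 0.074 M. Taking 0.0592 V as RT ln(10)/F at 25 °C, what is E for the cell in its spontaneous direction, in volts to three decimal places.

+2.350 V

H⁺/H₂ is the cathode (higher E°), Mg²⁺/Mg the anode: E°cell = +0.00 − (-2.34) = +2.34 V, n = 2.
Overall: 2 H⁺(aq) + Mg(s) → H₂(g) + Mg²⁺(aq)
Q = P(H₂)·[Mg²⁺] / ([H⁺]^2); log Q = -0.349.
E = E° − (0.0592/n) log Q = +2.34 − (0.0592/2)(-0.349) = +2.350 V.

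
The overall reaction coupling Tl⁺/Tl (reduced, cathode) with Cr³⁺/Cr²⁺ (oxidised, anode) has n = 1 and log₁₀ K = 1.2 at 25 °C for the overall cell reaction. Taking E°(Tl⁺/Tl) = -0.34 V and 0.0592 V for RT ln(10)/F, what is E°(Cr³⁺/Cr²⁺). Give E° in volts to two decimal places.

E°cell = (0.0592/n)·log K = (0.0592/1)(1.2) = +0.071 V.
Since Tl⁺/Tl is the cathode and Cr³⁺/Cr²⁺ the anode, E°cell = E°(Tl⁺/Tl) − E°(Cr³⁺/Cr²⁺).
So E°(Cr³⁺/Cr²⁺) = E°(Tl⁺/Tl) − E°cell = (-0.34) − (+0.071) = -0.41 V.

-0.41 V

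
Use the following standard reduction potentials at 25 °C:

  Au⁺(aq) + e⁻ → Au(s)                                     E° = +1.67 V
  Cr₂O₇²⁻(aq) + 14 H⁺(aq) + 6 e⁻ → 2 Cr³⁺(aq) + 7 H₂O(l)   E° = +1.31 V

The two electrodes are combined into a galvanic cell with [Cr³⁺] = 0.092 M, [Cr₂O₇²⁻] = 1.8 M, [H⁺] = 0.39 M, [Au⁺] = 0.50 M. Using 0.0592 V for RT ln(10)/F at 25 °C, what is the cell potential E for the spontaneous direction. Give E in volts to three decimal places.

Au⁺/Au is the cathode (higher E°), Cr₂O₇²⁻/Cr³⁺ the anode: E°cell = +1.67 − (+1.31) = +0.36 V, n = 6.
Overall: 6 Au⁺(aq) + 2 Cr³⁺(aq) + 7 H₂O(l) → 6 Au(s) + Cr₂O₇²⁻(aq) + 14 H⁺(aq)
Q = [Cr₂O₇²⁻]·[H⁺]^14 / ([Au⁺]^6·[Cr³⁺]^2); log Q = -1.591.
E = E° − (0.0592/n) log Q = +0.36 − (0.0592/6)(-1.591) = +0.376 V.

+0.376 V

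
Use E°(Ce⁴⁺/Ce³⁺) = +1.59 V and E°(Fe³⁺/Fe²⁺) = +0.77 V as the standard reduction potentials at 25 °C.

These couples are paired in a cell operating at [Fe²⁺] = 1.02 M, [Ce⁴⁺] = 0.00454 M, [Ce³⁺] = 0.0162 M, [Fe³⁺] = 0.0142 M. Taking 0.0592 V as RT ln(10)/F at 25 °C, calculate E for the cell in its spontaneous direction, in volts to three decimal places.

Ce⁴⁺/Ce³⁺ is the cathode (higher E°), Fe³⁺/Fe²⁺ the anode: E°cell = +1.59 − (+0.77) = +0.82 V, n = 1.
Overall: Ce⁴⁺(aq) + Fe²⁺(aq) → Ce³⁺(aq) + Fe³⁺(aq)
Q = [Ce³⁺]·[Fe³⁺] / ([Ce⁴⁺]·[Fe²⁺]); log Q = -1.304.
E = E° − (0.0592/n) log Q = +0.82 − (0.0592/1)(-1.304) = +0.897 V.

+0.897 V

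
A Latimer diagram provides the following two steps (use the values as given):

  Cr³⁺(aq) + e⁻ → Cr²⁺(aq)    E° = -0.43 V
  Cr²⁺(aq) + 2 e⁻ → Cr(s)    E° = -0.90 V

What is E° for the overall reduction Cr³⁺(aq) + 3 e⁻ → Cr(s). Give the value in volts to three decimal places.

Since ΔG° = −nFE° is additive over sequential reductions, n₃E°₃ = n₁E°₁ + n₂E°₂.
E°₃ = (1×-0.43 + 2×-0.90) / 3 = (-2.230) / 3 = -0.743 V.

-0.743 V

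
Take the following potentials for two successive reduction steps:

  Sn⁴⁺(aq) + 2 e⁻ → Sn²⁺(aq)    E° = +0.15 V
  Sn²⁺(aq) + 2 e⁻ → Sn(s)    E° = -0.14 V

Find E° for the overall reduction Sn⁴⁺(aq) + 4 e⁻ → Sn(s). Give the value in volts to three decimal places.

Since ΔG° = −nFE° is additive over sequential reductions, n₃E°₃ = n₁E°₁ + n₂E°₂.
E°₃ = (2×+0.15 + 2×-0.14) / 4 = (+0.020) / 4 = +0.005 V.

+0.005 V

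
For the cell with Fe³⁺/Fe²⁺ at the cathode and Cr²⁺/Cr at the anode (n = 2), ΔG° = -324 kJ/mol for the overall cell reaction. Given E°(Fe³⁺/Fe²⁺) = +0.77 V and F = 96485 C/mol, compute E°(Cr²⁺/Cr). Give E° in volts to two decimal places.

E°cell = −ΔG°/(nF) = −(-324×10³)/((2)(96485)) = +1.679 V.
Since Fe³⁺/Fe²⁺ is the cathode and Cr²⁺/Cr the anode, E°cell = E°(Fe³⁺/Fe²⁺) − E°(Cr²⁺/Cr).
So E°(Cr²⁺/Cr) = E°(Fe³⁺/Fe²⁺) − E°cell = (+0.77) − (+1.679) = -0.91 V.

-0.91 V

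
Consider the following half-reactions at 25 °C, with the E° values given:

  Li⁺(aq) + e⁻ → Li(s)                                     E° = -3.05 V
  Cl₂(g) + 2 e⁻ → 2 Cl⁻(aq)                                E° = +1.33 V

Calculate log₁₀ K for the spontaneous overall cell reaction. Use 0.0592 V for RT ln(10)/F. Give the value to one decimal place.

Cathode: Cl₂/Cl⁻; anode: Li⁺/Li. E°cell = +4.38 V, n = 2.
log K = nE°cell / 0.0592 = (2)(+4.38) / 0.0592 = 148.0.

148.0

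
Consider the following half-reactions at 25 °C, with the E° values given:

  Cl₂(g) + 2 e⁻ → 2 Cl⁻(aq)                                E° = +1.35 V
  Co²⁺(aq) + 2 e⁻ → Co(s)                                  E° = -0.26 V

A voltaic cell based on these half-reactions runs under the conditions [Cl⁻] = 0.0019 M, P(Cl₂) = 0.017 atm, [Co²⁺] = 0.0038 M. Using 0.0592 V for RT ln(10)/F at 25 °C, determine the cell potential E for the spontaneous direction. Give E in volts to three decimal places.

Cl₂/Cl⁻ is the cathode (higher E°), Co²⁺/Co the anode: E°cell = +1.35 − (-0.26) = +1.61 V, n = 2.
Overall: Cl₂(g) + Co(s) → 2 Cl⁻(aq) + Co²⁺(aq)
Q = [Cl⁻]^2·[Co²⁺] / (P(Cl₂)); log Q = -6.093.
E = E° − (0.0592/n) log Q = +1.61 − (0.0592/2)(-6.093) = +1.790 V.

+1.790 V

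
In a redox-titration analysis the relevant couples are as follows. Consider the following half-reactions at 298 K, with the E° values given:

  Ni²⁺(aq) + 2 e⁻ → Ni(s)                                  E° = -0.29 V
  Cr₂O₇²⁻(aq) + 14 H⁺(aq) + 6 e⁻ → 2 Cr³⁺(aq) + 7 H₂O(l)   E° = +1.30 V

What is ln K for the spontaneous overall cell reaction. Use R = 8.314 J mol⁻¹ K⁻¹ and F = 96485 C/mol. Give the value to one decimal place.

Cathode: Cr₂O₇²⁻/Cr³⁺; anode: Ni²⁺/Ni. E°cell = (+1.30) − (-0.29) = +1.59 V, with n = 6.
ΔG° = −nFE° = −RT ln K, so ln K = nFE°/(RT) = (6)(96485)(+1.59) / ((8.314)(298)) = 371.520.

371.5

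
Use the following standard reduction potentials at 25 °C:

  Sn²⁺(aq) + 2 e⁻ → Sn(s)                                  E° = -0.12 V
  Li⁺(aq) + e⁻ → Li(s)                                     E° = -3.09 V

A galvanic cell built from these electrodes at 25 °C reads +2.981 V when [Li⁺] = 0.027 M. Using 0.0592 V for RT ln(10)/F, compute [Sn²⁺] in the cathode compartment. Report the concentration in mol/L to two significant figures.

0.0017 M

Sn²⁺/Sn is the cathode, Li⁺/Li the anode: E°cell = +2.97 V, n = 2.
Overall reaction: Sn²⁺(aq) + 2 Li(s) → Sn(s) + 2 Li⁺(aq); Q = [Li⁺]^2/[Sn²⁺]^1.
From E = E° − (0.0592/n) log Q: log Q = (E° − E)·n/0.0592 = (+2.97 − (+2.981))·2/0.0592 = -0.3716.
So 1·log[Sn²⁺] = 2·log(0.027) − log Q = -3.1373 − (-0.3716) = -2.7657; [Sn²⁺] = 10^(-2.7657) ≈ 0.0017 M.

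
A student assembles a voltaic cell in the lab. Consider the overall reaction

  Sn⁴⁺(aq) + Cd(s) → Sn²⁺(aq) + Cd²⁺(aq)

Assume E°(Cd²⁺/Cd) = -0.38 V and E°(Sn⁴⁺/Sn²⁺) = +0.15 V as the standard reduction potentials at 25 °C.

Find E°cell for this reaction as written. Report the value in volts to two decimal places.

+0.53 V

The Sn⁴⁺/Sn²⁺ couple has the higher reduction potential, so it is the cathode; Cd²⁺/Cd is oxidised at the anode.
E°cell = E°(cathode) − E°(anode) = (+0.15) − (-0.38) = +0.53 V.
Since E°cell > 0, the reaction is spontaneous under standard conditions.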